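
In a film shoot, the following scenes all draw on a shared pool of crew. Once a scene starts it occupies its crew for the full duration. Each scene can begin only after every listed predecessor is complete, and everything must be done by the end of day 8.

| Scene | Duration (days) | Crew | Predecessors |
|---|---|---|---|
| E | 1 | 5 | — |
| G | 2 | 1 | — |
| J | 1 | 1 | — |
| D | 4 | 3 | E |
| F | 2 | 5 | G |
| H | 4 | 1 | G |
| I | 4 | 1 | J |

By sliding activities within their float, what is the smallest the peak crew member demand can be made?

6

Early-start (E@1, G@1, J@1, D@2, F@3, H@3, I@2) gives peak 10: d1:7  d2:5  d3:10  d4:10  d5:5  d6:1  d7:0  d8:0.
Shift J→2, F→7, I→3.
Schedule E@1, G@1, J@2, D@2, F@7, H@3, I@3: d1:6  d2:5  d3:5  d4:5  d5:5  d6:2  d7:5  d8:5 — peak 6.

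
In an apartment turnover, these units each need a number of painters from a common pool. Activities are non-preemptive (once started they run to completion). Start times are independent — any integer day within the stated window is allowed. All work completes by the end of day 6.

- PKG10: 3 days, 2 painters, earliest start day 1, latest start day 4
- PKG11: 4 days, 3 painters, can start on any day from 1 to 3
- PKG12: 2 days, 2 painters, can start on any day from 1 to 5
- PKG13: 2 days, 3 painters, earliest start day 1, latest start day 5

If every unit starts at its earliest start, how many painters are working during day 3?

At early start, day 3 has: PKG10, PKG11.
Demand: 2 + 3 = 5.

5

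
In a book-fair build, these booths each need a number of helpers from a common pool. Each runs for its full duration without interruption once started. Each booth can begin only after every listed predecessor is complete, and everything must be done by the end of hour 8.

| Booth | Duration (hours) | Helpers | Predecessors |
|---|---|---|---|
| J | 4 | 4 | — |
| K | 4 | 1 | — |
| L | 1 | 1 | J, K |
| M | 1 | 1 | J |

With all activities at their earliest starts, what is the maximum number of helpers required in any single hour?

5

Early-start schedule: J@1, K@1, L@5, M@5.
Load per hour: hour 1: 5, hour 2: 5, hour 3: 5, hour 4: 5, hour 5: 2, hour 6: 0, hour 7: 0, hour 8: 0.
Peak is 5.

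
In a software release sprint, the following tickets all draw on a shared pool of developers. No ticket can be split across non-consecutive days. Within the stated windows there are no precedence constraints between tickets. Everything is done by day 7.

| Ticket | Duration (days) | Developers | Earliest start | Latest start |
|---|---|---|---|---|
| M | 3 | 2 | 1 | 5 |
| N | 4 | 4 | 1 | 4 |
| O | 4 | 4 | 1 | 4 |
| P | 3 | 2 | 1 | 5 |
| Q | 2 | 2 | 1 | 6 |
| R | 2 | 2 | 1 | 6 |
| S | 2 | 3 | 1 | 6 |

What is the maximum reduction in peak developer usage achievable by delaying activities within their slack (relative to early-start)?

9

Early-start peak: d1:19  d2:19  d3:12  d4:8  d5:0  d6:0  d7:0 ⇒ 19.
Leveled (M@1, N@1, O@1, P@4, Q@5, R@5, S@5): d1:10  d2:10  d3:10  d4:10  d5:9  d6:9  d7:0 ⇒ 10.
Reduction 19 − 10 = 9.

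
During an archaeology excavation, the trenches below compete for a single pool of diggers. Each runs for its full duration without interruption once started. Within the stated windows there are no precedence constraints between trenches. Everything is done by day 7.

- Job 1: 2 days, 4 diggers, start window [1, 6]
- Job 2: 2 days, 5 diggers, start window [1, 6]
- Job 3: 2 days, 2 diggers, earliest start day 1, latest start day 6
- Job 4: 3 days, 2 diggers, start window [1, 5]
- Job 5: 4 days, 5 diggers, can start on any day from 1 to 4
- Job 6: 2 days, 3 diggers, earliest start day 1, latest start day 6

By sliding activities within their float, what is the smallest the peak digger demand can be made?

9

Early-start (Job 1@1, Job 2@1, Job 3@1, Job 4@1, Job 5@1, Job 6@1) gives peak 21: d1:21  d2:21  d3:7  d4:5  d5:0  d6:0  d7:0.
Shift Job 3→3, Job 4→3, Job 5→3, Job 6→6.
Schedule Job 1@1, Job 2@1, Job 3@3, Job 4@3, Job 5@3, Job 6@6: d1:9  d2:9  d3:9  d4:9  d5:7  d6:8  d7:3 — peak 9.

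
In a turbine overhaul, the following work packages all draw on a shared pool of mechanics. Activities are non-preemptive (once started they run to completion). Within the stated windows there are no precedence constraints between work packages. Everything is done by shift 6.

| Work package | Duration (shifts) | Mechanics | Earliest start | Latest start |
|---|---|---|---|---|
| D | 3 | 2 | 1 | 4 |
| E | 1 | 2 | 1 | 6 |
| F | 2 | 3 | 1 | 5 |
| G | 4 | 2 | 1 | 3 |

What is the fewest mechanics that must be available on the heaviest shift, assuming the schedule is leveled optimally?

4

Early-start (D@1, E@1, F@1, G@1) gives peak 9: s1:9  s2:7  s3:4  s4:2  s5:0  s6:0.
Shift E→4, F→5.
Schedule D@1, E@4, F@5, G@1: s1:4  s2:4  s3:4  s4:4  s5:3  s6:3 — peak 4.
Total mechanic-shifts = 22 over 6 shifts ⇒ peak ≥ ⌈22/6⌉ = 4, so 4 is optimal.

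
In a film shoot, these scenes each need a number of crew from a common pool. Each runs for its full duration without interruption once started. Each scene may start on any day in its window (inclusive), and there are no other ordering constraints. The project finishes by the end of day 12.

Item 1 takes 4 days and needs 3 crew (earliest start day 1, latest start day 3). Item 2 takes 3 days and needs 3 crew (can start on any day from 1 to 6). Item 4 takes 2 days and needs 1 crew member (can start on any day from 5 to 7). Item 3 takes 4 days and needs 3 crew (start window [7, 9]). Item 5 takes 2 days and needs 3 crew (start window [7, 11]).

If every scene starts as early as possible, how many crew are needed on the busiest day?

Early-start schedule: Item 1@1, Item 2@1, Item 4@5, Item 3@7, Item 5@7.
Load per day: day 1: 6, day 2: 6, day 3: 6, day 4: 3, day 5: 1, day 6: 1, day 7: 6, day 8: 6, day 9: 3, day 10: 3, day 11: 0, day 12: 0.
Peak is 6.

6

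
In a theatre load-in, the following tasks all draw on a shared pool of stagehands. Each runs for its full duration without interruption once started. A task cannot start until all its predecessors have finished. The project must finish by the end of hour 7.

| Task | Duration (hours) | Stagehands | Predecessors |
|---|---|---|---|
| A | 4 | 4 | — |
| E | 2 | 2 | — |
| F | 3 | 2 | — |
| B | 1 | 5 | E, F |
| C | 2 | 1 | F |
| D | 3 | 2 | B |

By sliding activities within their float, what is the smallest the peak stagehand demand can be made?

Early-start (A@1, E@1, F@1, B@4, C@4, D@5) gives peak 10: h1:8  h2:8  h3:6  h4:10  h5:3  h6:2  h7:2.
Shift C→5.
Schedule A@1, E@1, F@1, B@4, C@5, D@5: h1:8  h2:8  h3:6  h4:9  h5:3  h6:3  h7:2 — peak 9.
No arrangement of the 24 feasible schedules does better.

9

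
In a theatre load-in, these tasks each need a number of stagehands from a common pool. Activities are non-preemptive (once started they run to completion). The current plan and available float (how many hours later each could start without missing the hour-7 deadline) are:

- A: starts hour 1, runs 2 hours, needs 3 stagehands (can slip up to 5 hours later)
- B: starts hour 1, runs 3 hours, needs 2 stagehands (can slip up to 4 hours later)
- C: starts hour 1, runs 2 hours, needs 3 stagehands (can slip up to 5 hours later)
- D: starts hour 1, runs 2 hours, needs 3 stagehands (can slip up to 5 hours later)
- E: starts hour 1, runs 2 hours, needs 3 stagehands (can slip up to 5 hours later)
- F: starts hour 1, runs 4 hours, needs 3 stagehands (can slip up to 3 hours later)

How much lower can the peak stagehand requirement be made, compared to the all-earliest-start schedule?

9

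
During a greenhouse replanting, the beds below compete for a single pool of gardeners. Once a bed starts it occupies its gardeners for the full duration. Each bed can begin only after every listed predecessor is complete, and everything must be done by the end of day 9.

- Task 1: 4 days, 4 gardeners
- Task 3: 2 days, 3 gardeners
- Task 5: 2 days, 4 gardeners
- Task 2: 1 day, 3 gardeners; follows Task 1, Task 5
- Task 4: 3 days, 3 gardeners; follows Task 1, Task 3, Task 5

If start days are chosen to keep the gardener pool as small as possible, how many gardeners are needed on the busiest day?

Early-start (Task 1@1, Task 3@1, Task 5@1, Task 2@5, Task 4@5) gives peak 11: d1:11  d2:11  d3:4  d4:4  d5:6  d6:3  d7:3  d8:0  d9:0.
Shift Task 5→5, Task 2→7, Task 4→7.
Schedule Task 1@1, Task 3@1, Task 5@5, Task 2@7, Task 4@7: d1:7  d2:7  d3:4  d4:4  d5:4  d6:4  d7:6  d8:3  d9:3 — peak 7.

7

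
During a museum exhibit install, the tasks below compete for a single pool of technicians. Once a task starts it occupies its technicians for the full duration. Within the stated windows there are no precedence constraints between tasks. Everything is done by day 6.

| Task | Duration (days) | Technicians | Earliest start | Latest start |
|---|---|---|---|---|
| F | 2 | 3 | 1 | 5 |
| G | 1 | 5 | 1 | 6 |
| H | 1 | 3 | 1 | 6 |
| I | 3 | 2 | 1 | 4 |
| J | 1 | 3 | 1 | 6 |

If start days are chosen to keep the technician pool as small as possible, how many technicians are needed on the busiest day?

5

Early-start (F@1, G@1, H@1, I@1, J@1) gives peak 16: d1:16  d2:5  d3:2  d4:0  d5:0  d6:0.
Shift G→3, H→4, I→4, J→5.
Schedule F@1, G@3, H@4, I@4, J@5: d1:3  d2:3  d3:5  d4:5  d5:5  d6:2 — peak 5.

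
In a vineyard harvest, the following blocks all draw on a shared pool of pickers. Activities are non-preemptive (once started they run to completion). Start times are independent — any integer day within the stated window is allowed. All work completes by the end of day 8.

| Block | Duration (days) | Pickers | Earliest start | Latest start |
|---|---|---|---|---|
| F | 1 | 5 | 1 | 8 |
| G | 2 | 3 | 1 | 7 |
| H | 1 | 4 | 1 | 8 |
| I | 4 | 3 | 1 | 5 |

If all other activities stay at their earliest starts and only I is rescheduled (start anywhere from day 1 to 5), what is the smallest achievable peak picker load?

12

I@1: d1:15  d2:6  d3:3  d4:3  d5:0  d6:0  d7:0  d8:0 → peak 15
I@2: d1:12  d2:6  d3:3  d4:3  d5:3  d6:0  d7:0  d8:0 → peak 12
I@3: d1:12  d2:3  d3:3  d4:3  d5:3  d6:3  d7:0  d8:0 → peak 12
I@4: d1:12  d2:3  d3:0  d4:3  d5:3  d6:3  d7:3  d8:0 → peak 12
I@5: d1:12  d2:3  d3:0  d4:0  d5:3  d6:3  d7:3  d8:3 → peak 12
Best is I@2, peak 12.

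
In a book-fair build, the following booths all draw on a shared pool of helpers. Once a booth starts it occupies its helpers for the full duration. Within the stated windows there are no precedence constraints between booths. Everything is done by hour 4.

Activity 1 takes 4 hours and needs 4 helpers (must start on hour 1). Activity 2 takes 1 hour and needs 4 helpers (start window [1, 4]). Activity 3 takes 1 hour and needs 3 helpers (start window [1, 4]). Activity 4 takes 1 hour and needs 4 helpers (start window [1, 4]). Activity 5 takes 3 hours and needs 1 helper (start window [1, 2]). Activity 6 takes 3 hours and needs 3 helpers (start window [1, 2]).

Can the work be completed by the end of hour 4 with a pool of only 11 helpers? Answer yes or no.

yes

Schedule Activity 1@1, Activity 2@1, Activity 3@2, Activity 4@4, Activity 5@1, Activity 6@2: h1:9  h2:11  h3:8  h4:11 — peak 11 ≤ 11.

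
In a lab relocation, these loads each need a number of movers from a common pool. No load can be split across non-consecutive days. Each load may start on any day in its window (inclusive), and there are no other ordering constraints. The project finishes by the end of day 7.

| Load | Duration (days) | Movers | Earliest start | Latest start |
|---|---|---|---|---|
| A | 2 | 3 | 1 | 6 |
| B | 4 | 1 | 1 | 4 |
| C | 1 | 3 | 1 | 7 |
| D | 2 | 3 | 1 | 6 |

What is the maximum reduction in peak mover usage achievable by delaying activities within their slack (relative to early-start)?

6

Early-start peak: d1:10  d2:7  d3:1  d4:1  d5:0  d6:0  d7:0 ⇒ 10.
Leveled (A@1, B@1, C@3, D@4): d1:4  d2:4  d3:4  d4:4  d5:3  d6:0  d7:0 ⇒ 4.
Reduction 10 − 4 = 6.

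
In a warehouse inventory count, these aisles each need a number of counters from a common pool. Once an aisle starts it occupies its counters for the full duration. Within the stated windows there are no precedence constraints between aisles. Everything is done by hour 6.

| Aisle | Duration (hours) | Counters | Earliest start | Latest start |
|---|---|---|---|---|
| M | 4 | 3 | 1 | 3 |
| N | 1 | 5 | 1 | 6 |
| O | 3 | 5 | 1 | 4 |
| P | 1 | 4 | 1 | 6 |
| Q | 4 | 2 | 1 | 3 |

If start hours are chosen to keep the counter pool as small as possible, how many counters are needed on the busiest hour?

10

Early-start (M@1, N@1, O@1, P@1, Q@1) gives peak 19: h1:19  h2:10  h3:10  h4:5  h5:0  h6:0.
Shift O→2, P→5.
Schedule M@1, N@1, O@2, P@5, Q@1: h1:10  h2:10  h3:10  h4:10  h5:4  h6:0 — peak 10.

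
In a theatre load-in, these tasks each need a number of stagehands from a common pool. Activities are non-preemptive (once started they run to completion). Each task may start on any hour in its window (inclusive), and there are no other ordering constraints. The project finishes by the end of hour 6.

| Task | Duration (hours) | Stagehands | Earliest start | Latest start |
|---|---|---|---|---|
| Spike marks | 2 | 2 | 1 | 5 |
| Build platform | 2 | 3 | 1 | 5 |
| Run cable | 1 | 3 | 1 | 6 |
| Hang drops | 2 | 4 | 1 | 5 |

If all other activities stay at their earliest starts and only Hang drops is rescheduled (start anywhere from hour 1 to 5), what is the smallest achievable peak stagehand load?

8

Hang drops@1: h1:12  h2:9  h3:0  h4:0  h5:0  h6:0 → peak 12
Hang drops@2: h1:8  h2:9  h3:4  h4:0  h5:0  h6:0 → peak 9
Hang drops@3: h1:8  h2:5  h3:4  h4:4  h5:0  h6:0 → peak 8
Hang drops@4: h1:8  h2:5  h3:0  h4:4  h5:4  h6:0 → peak 8
Hang drops@5: h1:8  h2:5  h3:0  h4:0  h5:4  h6:4 → peak 8
Best is Hang drops@3, peak 8.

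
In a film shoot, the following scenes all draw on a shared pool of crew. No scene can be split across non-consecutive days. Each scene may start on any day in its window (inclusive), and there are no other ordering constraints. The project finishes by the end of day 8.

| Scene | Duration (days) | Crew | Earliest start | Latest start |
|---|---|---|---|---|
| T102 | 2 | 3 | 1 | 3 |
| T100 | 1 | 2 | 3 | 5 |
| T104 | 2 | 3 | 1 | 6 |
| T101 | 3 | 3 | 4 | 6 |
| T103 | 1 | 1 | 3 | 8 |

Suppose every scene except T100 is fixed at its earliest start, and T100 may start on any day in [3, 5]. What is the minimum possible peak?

T100@3: d1:6  d2:6  d3:3  d4:3  d5:3  d6:3  d7:0  d8:0 → peak 6
T100@4: d1:6  d2:6  d3:1  d4:5  d5:3  d6:3  d7:0  d8:0 → peak 6
T100@5: d1:6  d2:6  d3:1  d4:3  d5:5  d6:3  d7:0  d8:0 → peak 6
Best is T100@3, peak 6.

6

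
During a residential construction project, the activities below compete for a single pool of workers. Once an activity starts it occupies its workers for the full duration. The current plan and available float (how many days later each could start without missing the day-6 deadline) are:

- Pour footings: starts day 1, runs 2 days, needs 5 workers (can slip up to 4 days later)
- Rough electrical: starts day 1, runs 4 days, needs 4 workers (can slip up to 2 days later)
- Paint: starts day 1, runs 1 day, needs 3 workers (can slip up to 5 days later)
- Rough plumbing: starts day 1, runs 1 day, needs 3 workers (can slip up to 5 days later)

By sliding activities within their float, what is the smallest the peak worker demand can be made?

7

Early-start (Pour footings@1, Rough electrical@1, Paint@1, Rough plumbing@1) gives peak 15: d1:15  d2:9  d3:4  d4:4  d5:0  d6:0.
Shift Rough electrical→3, Paint→3, Rough plumbing→4.
Schedule Pour footings@1, Rough electrical@3, Paint@3, Rough plumbing@4: d1:5  d2:5  d3:7  d4:7  d5:4  d6:4 — peak 7.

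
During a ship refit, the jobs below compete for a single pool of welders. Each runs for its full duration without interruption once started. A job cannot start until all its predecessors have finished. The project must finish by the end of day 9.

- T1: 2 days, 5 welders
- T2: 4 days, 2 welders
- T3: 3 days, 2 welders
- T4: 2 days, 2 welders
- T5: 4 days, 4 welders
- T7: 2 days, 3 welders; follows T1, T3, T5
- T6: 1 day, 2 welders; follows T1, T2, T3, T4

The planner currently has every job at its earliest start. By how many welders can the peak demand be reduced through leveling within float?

Early-start peak: d1:15  d2:15  d3:8  d4:6  d5:5  d6:3  d7:0  d8:0  d9:0 ⇒ 15.
Leveled (T1@1, T2@1, T3@5, T4@7, T5@3, T7@8, T6@9): d1:7  d2:7  d3:6  d4:6  d5:6  d6:6  d7:4  d8:5  d9:5 ⇒ 7.
Reduction 15 − 7 = 8.

8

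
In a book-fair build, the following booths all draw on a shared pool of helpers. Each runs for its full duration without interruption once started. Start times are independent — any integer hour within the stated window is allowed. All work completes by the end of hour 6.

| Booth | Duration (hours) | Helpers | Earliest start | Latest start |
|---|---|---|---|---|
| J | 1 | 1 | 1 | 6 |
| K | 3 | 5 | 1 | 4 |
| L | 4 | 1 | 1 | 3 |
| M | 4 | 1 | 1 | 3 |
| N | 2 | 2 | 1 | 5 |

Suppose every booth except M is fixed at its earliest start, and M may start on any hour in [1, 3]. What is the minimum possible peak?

M@1: h1:10  h2:9  h3:7  h4:2  h5:0  h6:0 → peak 10
M@2: h1:9  h2:9  h3:7  h4:2  h5:1  h6:0 → peak 9
M@3: h1:9  h2:8  h3:7  h4:2  h5:1  h6:1 → peak 9
Best is M@2, peak 9.

9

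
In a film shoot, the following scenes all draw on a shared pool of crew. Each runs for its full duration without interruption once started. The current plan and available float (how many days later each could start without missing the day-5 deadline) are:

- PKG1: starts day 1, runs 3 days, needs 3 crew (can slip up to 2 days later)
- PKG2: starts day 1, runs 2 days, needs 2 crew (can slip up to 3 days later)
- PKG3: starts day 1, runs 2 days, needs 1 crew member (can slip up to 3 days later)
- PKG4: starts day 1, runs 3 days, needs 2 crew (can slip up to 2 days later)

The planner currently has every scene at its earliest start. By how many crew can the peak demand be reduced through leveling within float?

3

Early-start peak: d1:8  d2:8  d3:5  d4:0  d5:0 ⇒ 8.
Leveled (PKG1@1, PKG2@1, PKG3@4, PKG4@3): d1:5  d2:5  d3:5  d4:3  d5:3 ⇒ 5.
Reduction 8 − 5 = 3.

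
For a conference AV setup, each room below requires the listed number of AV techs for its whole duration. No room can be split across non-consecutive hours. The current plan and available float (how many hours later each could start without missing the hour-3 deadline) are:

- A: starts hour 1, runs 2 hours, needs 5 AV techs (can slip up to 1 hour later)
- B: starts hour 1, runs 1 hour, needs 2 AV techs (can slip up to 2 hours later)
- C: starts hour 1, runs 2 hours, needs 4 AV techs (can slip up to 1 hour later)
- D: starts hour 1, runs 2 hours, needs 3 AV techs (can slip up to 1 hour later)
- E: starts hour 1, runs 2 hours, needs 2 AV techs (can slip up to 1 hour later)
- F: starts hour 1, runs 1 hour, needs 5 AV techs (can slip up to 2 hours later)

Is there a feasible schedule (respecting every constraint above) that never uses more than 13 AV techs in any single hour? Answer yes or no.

The minimum achievable peak is 14; 13 < 14, so no feasible schedule stays within the cap.

no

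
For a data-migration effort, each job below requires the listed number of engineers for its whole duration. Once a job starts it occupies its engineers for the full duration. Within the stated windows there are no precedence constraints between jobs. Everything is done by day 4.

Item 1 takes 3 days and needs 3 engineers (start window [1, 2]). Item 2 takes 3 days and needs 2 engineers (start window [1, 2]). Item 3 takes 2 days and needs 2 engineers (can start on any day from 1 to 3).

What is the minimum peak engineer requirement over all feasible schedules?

Schedule Item 1@1, Item 2@1, Item 3@1: d1:7  d2:7  d3:5  d4:0 — peak 7.
No arrangement of the 12 feasible schedules does better.

7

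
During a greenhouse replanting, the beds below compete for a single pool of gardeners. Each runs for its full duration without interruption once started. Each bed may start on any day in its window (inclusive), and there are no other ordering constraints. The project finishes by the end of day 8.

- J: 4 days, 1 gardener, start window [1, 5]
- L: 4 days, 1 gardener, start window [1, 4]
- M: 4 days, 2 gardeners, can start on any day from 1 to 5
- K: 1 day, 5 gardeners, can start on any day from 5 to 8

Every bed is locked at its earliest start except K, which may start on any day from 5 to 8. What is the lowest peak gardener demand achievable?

5

K@5: d1:4  d2:4  d3:4  d4:4  d5:5  d6:0  d7:0  d8:0 → peak 5
K@6: d1:4  d2:4  d3:4  d4:4  d5:0  d6:5  d7:0  d8:0 → peak 5
K@7: d1:4  d2:4  d3:4  d4:4  d5:0  d6:0  d7:5  d8:0 → peak 5
K@8: d1:4  d2:4  d3:4  d4:4  d5:0  d6:0  d7:0  d8:5 → peak 5
Best is K@5, peak 5.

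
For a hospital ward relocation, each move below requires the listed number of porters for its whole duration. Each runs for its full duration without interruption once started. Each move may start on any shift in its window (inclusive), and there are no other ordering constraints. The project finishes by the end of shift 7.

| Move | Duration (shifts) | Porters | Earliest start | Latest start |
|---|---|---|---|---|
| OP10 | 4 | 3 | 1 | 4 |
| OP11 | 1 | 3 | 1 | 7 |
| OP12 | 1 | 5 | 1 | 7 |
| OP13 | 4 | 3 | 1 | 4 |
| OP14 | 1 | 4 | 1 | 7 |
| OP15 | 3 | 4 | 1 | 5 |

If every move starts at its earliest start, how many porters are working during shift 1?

22

At early start, shift 1 has: OP10, OP11, OP12, OP13, OP14, OP15.
Demand: 3 + 3 + 5 + 3 + 4 + 4 = 22.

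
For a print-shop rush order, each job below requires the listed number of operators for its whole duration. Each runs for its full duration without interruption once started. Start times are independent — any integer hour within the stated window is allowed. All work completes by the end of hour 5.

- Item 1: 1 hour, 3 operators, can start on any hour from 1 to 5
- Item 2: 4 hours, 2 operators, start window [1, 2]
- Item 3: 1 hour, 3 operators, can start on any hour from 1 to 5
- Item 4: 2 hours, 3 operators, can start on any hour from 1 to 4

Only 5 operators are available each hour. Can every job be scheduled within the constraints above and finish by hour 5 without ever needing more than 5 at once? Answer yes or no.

yes

Schedule Item 1@1, Item 2@1, Item 3@2, Item 4@3: h1:5  h2:5  h3:5  h4:5  h5:0 — peak 5 ≤ 5.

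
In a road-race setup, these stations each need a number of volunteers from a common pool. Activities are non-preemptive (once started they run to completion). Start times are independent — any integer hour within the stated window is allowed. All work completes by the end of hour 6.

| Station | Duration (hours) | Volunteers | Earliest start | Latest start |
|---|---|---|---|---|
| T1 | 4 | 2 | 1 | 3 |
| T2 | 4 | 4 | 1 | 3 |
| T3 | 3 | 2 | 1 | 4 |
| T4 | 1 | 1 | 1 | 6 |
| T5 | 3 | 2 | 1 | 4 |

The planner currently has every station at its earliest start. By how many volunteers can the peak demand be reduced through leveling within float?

Early-start peak: h1:11  h2:10  h3:10  h4:6  h5:0  h6:0 ⇒ 11.
Leveled (T1@1, T2@1, T3@1, T4@5, T5@4): h1:8  h2:8  h3:8  h4:8  h5:3  h6:2 ⇒ 8.
Reduction 11 − 8 = 3.

3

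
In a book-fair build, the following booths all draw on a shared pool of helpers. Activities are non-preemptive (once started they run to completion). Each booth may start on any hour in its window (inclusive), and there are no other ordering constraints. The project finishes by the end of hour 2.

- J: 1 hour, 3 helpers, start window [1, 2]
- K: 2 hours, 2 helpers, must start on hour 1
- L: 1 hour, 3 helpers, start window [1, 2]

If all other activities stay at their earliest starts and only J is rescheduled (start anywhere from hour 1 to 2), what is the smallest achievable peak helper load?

J@1: h1:8  h2:2 → peak 8
J@2: h1:5  h2:5 → peak 5
Best is J@2, peak 5.

5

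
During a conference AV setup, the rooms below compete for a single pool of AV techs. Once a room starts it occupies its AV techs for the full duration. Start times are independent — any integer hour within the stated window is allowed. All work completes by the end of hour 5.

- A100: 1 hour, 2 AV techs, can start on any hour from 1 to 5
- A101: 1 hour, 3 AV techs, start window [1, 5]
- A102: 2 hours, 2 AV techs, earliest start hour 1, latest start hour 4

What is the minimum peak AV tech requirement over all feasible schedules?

Early-start (A100@1, A101@1, A102@1) gives peak 7: h1:7  h2:2  h3:0  h4:0  h5:0.
Shift A101→2, A102→3.
Schedule A100@1, A101@2, A102@3: h1:2  h2:3  h3:2  h4:2  h5:0 — peak 3.

3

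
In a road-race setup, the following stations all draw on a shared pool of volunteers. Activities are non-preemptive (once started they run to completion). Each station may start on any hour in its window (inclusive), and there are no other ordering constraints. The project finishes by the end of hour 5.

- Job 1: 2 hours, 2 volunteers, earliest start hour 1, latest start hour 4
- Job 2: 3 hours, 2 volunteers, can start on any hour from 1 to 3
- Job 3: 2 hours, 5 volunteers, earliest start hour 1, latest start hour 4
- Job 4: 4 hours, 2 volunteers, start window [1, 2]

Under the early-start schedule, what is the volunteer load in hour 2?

At early start, hour 2 has: Job 1, Job 2, Job 3, Job 4.
Demand: 2 + 2 + 5 + 2 = 11.

11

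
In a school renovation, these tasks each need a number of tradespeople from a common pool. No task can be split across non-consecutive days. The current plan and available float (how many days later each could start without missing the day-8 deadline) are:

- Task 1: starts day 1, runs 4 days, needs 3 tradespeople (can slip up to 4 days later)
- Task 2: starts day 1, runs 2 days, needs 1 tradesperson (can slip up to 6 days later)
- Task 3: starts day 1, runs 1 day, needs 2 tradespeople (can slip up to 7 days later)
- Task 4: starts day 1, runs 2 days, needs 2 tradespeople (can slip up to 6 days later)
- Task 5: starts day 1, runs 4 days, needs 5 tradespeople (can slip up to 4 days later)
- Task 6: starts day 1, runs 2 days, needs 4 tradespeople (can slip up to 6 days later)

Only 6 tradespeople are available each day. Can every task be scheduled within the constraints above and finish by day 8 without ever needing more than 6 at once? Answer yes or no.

The minimum achievable peak is 7; 6 < 7, so no feasible schedule stays within the cap.

no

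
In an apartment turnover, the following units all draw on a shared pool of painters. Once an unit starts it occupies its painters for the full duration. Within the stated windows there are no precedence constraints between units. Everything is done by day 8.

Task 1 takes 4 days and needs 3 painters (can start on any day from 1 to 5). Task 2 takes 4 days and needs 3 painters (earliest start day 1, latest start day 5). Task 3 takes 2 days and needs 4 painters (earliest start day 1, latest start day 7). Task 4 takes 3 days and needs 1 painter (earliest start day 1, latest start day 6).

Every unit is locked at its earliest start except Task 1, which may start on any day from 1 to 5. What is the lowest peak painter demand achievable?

Task 1@1: d1:11  d2:11  d3:7  d4:6  d5:0  d6:0  d7:0  d8:0 → peak 11
Task 1@2: d1:8  d2:11  d3:7  d4:6  d5:3  d6:0  d7:0  d8:0 → peak 11
Task 1@3: d1:8  d2:8  d3:7  d4:6  d5:3  d6:3  d7:0  d8:0 → peak 8
Task 1@4: d1:8  d2:8  d3:4  d4:6  d5:3  d6:3  d7:3  d8:0 → peak 8
Task 1@5: d1:8  d2:8  d3:4  d4:3  d5:3  d6:3  d7:3  d8:3 → peak 8
Best is Task 1@3, peak 8.

8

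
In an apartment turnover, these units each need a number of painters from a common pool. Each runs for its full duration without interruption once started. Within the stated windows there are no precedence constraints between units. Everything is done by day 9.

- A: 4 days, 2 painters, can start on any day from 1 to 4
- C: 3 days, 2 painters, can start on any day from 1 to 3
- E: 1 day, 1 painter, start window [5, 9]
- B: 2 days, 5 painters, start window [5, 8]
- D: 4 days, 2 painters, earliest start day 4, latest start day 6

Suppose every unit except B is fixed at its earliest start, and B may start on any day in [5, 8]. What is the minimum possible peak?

5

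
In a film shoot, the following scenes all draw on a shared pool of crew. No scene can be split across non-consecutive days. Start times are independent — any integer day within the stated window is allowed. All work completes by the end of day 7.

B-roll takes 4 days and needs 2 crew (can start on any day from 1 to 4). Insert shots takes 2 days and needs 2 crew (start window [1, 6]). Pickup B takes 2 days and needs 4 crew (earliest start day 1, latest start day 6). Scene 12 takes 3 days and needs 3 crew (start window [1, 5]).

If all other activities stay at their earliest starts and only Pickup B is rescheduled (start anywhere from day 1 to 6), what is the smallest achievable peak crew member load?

7

Pickup B@1: d1:11  d2:11  d3:5  d4:2  d5:0  d6:0  d7:0 → peak 11
Pickup B@2: d1:7  d2:11  d3:9  d4:2  d5:0  d6:0  d7:0 → peak 11
Pickup B@3: d1:7  d2:7  d3:9  d4:6  d5:0  d6:0  d7:0 → peak 9
Pickup B@4: d1:7  d2:7  d3:5  d4:6  d5:4  d6:0  d7:0 → peak 7
Pickup B@5: d1:7  d2:7  d3:5  d4:2  d5:4  d6:4  d7:0 → peak 7
Pickup B@6: d1:7  d2:7  d3:5  d4:2  d5:0  d6:4  d7:4 → peak 7
Best is Pickup B@4, peak 7.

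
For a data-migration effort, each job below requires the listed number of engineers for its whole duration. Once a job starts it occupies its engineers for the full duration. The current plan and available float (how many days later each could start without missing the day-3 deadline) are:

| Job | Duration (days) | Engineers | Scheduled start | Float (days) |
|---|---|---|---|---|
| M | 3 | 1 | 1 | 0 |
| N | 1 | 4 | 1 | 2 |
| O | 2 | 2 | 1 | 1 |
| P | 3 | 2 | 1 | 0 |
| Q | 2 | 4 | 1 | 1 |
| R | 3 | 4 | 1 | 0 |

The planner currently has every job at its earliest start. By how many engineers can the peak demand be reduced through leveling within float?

Early-start peak: d1:17  d2:13  d3:7 ⇒ 17.
Leveled (M@1, N@1, O@1, P@1, Q@2, R@1): d1:13  d2:13  d3:11 ⇒ 13.
Reduction 17 − 13 = 4.

4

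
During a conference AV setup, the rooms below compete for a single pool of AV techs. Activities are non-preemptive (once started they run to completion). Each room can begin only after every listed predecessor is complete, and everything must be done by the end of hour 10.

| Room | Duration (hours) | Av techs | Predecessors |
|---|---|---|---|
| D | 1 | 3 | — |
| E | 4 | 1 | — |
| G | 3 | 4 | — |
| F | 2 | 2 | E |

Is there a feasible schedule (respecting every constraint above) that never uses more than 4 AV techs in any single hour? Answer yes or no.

yes

Schedule D@1, E@1, G@5, F@8: h1:4  h2:1  h3:1  h4:1  h5:4  h6:4  h7:4  h8:2  h9:2  h10:0 — peak 4 ≤ 4.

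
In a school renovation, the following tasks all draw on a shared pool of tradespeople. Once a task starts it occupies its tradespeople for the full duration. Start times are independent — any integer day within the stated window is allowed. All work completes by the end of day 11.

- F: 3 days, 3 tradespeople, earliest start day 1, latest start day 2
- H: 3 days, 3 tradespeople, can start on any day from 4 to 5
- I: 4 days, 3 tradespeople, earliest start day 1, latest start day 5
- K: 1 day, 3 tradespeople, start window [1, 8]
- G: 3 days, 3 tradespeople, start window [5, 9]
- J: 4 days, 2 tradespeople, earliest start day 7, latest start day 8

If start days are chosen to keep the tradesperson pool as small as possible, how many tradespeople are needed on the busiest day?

Early-start (F@1, H@4, I@1, K@1, G@5, J@7) gives peak 9: d1:9  d2:6  d3:6  d4:6  d5:6  d6:6  d7:5  d8:2  d9:2  d10:2  d11:0.
Shift K→5, G→6.
Schedule F@1, H@4, I@1, K@5, G@6, J@7: d1:6  d2:6  d3:6  d4:6  d5:6  d6:6  d7:5  d8:5  d9:2  d10:2  d11:0 — peak 6.

6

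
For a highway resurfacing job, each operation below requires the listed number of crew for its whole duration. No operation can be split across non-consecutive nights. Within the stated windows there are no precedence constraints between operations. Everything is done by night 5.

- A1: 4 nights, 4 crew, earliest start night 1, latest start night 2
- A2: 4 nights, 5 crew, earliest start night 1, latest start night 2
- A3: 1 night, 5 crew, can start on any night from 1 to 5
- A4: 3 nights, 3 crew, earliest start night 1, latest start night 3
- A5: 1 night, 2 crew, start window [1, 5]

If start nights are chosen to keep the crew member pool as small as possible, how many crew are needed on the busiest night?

12

Early-start (A1@1, A2@1, A3@1, A4@1, A5@1) gives peak 19: n1:19  n2:12  n3:12  n4:9  n5:0.
Shift A3→5, A5→4.
Schedule A1@1, A2@1, A3@5, A4@1, A5@4: n1:12  n2:12  n3:12  n4:11  n5:5 — peak 12.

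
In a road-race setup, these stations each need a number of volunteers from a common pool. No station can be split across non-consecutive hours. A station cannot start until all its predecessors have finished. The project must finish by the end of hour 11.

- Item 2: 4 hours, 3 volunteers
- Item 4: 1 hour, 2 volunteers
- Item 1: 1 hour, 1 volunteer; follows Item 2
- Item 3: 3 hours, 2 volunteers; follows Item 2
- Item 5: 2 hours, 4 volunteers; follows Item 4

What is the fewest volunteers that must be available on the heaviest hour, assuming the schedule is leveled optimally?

4

Early-start (Item 2@1, Item 4@1, Item 1@5, Item 3@5, Item 5@2) gives peak 7: h1:5  h2:7  h3:7  h4:3  h5:3  h6:2  h7:2  h8:0  h9:0  h10:0  h11:0.
Shift Item 4→5, Item 3→6, Item 5→9.
Schedule Item 2@1, Item 4@5, Item 1@5, Item 3@6, Item 5@9: h1:3  h2:3  h3:3  h4:3  h5:3  h6:2  h7:2  h8:2  h9:4  h10:4  h11:0 — peak 4.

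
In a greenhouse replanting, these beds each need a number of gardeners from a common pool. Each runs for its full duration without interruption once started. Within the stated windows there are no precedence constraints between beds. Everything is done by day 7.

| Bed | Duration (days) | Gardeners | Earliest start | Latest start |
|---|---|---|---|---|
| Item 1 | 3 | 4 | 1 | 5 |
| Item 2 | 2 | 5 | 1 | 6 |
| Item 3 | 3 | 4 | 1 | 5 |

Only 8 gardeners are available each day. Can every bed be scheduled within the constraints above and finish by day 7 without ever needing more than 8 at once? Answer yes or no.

Schedule Item 1@1, Item 2@4, Item 3@1: d1:8  d2:8  d3:8  d4:5  d5:5  d6:0  d7:0 — peak 8 ≤ 8.

yes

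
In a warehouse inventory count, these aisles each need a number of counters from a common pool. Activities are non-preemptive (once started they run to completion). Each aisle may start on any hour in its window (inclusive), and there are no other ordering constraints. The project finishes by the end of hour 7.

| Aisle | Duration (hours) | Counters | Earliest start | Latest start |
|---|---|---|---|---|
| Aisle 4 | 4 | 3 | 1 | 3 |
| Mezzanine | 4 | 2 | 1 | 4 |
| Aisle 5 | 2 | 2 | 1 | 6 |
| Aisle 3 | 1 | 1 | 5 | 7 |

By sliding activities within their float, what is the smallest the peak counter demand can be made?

5

Early-start (Aisle 4@1, Mezzanine@1, Aisle 5@1, Aisle 3@5) gives peak 7: h1:7  h2:7  h3:5  h4:5  h5:1  h6:0  h7:0.
Shift Aisle 5→5.
Schedule Aisle 4@1, Mezzanine@1, Aisle 5@5, Aisle 3@5: h1:5  h2:5  h3:5  h4:5  h5:3  h6:2  h7:0 — peak 5.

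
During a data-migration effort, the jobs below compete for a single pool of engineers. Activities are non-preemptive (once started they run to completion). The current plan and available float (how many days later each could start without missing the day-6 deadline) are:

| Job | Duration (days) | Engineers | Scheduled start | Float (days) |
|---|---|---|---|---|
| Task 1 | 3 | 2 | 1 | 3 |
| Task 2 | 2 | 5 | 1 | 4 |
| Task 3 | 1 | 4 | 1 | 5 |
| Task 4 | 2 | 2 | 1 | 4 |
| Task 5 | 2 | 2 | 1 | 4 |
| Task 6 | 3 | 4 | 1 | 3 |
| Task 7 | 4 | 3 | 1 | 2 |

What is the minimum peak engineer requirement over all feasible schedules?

9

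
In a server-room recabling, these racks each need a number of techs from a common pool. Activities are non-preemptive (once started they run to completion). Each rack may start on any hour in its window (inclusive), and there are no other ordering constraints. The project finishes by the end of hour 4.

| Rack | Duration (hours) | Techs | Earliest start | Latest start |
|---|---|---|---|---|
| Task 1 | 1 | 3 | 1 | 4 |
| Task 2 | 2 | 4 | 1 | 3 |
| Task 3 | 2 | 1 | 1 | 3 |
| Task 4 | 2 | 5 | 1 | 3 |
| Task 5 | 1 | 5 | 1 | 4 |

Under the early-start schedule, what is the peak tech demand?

18

Early-start schedule: Task 1@1, Task 2@1, Task 3@1, Task 4@1, Task 5@1.
Load per hour: hour 1: 18, hour 2: 10, hour 3: 0, hour 4: 0.
Peak is 18.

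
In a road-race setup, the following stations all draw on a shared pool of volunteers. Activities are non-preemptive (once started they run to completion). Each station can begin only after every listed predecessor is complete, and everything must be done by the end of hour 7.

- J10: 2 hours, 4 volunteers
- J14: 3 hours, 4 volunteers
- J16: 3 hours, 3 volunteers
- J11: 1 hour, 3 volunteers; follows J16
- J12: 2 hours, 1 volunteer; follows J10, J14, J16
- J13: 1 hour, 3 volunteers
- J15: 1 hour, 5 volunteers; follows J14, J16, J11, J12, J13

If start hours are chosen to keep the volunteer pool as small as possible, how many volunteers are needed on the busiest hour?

11

Early-start (J10@1, J14@1, J16@1, J11@4, J12@4, J13@1, J15@6) gives peak 14: h1:14  h2:11  h3:7  h4:4  h5:1  h6:5  h7:0.
Shift J13→3.
Schedule J10@1, J14@1, J16@1, J11@4, J12@4, J13@3, J15@6: h1:11  h2:11  h3:10  h4:4  h5:1  h6:5  h7:0 — peak 11.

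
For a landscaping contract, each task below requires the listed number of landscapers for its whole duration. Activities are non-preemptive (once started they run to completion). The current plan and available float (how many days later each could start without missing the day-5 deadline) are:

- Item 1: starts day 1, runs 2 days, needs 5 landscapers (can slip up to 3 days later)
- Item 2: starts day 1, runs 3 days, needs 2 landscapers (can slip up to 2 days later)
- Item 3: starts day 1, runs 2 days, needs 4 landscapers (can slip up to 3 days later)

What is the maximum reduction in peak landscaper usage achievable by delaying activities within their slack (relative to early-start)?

5

Early-start peak: d1:11  d2:11  d3:2  d4:0  d5:0 ⇒ 11.
Leveled (Item 1@1, Item 2@3, Item 3@3): d1:5  d2:5  d3:6  d4:6  d5:2 ⇒ 6.
Reduction 11 − 6 = 5.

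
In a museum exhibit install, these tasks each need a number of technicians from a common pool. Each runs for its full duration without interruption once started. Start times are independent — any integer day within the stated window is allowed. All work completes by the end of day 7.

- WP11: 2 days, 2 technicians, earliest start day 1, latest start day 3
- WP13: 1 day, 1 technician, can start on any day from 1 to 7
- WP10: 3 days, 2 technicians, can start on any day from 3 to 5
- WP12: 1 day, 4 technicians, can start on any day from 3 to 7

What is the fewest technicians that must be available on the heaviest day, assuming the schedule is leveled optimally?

Early-start (WP11@1, WP13@1, WP10@3, WP12@3) gives peak 6: d1:3  d2:2  d3:6  d4:2  d5:2  d6:0  d7:0.
Shift WP12→6.
Schedule WP11@1, WP13@1, WP10@3, WP12@6: d1:3  d2:2  d3:2  d4:2  d5:2  d6:4  d7:0 — peak 4.

4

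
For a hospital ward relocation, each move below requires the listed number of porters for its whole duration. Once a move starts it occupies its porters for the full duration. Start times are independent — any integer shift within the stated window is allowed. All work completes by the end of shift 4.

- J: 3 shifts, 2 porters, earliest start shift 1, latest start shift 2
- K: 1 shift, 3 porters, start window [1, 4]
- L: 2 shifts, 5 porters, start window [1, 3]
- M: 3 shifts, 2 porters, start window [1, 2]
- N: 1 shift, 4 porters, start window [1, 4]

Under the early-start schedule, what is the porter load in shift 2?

At early start, shift 2 has: J, L, M.
Demand: 2 + 5 + 2 = 9.

9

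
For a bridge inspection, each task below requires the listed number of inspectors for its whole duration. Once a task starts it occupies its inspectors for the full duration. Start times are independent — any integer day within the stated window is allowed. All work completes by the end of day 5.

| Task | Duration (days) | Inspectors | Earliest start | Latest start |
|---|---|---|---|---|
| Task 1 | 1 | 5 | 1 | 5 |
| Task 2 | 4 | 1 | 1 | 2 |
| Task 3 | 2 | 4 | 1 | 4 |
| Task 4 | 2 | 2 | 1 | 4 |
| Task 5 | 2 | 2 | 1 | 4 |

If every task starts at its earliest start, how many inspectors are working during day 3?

At early start, day 3 has: Task 2.
Demand: 1 = 1.

1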